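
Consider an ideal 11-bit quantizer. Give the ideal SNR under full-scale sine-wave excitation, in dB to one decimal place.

68.0 dB

SNR ≈ 6.02·N + 1.76 dB = 6.02·11 + 1.76 = 67.98 dB.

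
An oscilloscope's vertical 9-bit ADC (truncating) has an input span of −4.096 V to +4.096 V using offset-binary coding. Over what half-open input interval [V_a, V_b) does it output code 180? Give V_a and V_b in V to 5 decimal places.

[-1.21600 V, -1.20000 V)

LSB = 8.192/2^9 = 16.000 mV.
V_a = V_low + 180·LSB = -1.216 V; V_b = V_low + 181·LSB = -1.2 V.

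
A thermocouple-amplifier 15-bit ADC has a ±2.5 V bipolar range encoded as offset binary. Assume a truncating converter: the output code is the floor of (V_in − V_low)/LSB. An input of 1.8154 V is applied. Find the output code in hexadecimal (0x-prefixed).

code 0x6E79 (decimal 28281)

Full-scale span = 5 V; LSB = 5/2^15 = 152.59 µV.
Input sits at 28281.405 steps above V_low.
Floor → code 28281.
In hexadecimal (0x-prefixed): 0x6E79.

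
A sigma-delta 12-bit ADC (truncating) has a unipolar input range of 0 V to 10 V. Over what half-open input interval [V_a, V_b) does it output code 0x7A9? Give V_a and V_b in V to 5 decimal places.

[4.78760 V, 4.79004 V)

LSB = 10/2^12 = 2.441 mV.
Code 0x7A9 = 1961 decimal.
V_a = V_low + 1961·LSB = 4.7876 V; V_b = V_low + 1962·LSB = 4.79004 V.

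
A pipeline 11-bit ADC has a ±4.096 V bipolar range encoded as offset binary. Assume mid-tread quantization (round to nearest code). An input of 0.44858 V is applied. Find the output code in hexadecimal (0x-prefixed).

LSB = 8.192 V / 2048 = 4.000 mV.
Input sits at 1136.145 steps above V_low.
round(1136.145) = 1136.
In hexadecimal (0x-prefixed): 0x470.

code 0x470 (decimal 1136)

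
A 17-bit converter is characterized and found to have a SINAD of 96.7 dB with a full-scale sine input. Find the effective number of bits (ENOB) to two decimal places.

ENOB = (SINAD − 1.76) / 6.02 = (96.7 − 1.76)/6.02 = 15.771.

15.77 bits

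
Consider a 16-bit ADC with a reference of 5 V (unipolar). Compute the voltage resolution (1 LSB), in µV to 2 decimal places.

Full-scale span = 5 V.
LSB = 5 / 2^16 = 5 / 65536 = 7.62939e-05 V = 76.29 µV.

76.29 µV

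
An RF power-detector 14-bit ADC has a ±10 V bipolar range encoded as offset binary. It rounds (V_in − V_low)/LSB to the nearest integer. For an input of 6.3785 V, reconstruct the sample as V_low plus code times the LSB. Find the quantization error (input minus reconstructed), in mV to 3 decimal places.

0.326 mV

Step size: 20 V ÷ 2^14 = 1.221 mV.
(6.3785 − (−10))/0.0012207 = 13417.2672; round gives code 13417.
Code 13417 maps back to (−10) + 13417×0.0012207 V = 6.3781738 V.
Difference: 0.000326172 V → 0.326 mV.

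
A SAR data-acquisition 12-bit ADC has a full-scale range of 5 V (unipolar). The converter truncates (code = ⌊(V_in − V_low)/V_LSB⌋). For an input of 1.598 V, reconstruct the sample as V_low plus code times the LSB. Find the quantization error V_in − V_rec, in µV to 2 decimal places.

99.61 µV

Step size: 5 V ÷ 2^12 = 1.221 mV.
(V_in − V_low)/LSB = (1.598 − 0)/0.0012207 = 1309.0816 → code 1309 (floor).
Reconstructed: 1.5979004 V.
Error = 1.598 − 1.5979004 = 9.96094e-05 V = 99.61 µV.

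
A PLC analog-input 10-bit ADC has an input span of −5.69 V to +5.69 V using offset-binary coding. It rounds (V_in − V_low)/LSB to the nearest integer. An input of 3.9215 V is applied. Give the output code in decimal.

code 865

LSB = 11.38 V / 1024 = 11.113 mV.
(V_in − V_low)/LSB = (3.9215 − (−5.69)) / 0.0111133 = 864.866.
So the output code is 865.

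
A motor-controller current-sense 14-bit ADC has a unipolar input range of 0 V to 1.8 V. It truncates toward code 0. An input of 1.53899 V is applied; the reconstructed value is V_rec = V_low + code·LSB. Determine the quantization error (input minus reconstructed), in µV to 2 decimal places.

25.16 µV

One LSB is 1.8 V / 16384 = 109.86 µV.
(1.53899 − 0)/0.000109863 = 14008.2290; ⌊·⌋ gives code 14008.
V_rec = 0 + 14008·0.000109863 = 1.5389648 V.
Difference: 2.51563e-05 V → 25.16 µV.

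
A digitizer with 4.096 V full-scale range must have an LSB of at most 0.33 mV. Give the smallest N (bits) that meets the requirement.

14 bits

Number of steps required ≥ 4.096 V / 0.33 mV = 12412.12.
Need 2^N ≥ 12412.12; 2^13 = 8192, 2^14 = 16384.
Minimum N = 14.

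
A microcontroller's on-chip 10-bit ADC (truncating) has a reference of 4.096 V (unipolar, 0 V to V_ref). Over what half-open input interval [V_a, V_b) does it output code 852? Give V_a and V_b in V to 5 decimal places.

[3.40800 V, 3.41200 V)

LSB = 4.096/2^10 = 4.000 mV.
V_a = V_low + 852·LSB = 3.408 V; V_b = V_low + 853·LSB = 3.412 V.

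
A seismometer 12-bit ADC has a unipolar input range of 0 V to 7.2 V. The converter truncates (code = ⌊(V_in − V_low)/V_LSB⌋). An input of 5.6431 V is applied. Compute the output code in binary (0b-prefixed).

code 0b110010001010 (decimal 3210)

With 4096 levels over 7.2 V, one step is 1.758 mV.
(V_in − V_low)/LSB = (5.6431 − 0) / 0.00175781 = 3210.297.
So the output code is 3210.
In binary (0b-prefixed): 0b110010001010.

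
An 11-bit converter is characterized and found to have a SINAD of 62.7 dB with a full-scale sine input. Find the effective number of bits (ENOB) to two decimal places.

ENOB = (SINAD − 1.76) / 6.02 = (62.7 − 1.76)/6.02 = 10.123.

10.12 bits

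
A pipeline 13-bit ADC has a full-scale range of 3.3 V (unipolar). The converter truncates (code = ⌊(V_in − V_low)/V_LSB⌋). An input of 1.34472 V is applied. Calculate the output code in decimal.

code 3338

With 8192 levels over 3.3 V, one step is 402.83 µV.
(1.34472 − 0) / 0.000402832 = 3338.166 LSBs.
So the output code is 3338.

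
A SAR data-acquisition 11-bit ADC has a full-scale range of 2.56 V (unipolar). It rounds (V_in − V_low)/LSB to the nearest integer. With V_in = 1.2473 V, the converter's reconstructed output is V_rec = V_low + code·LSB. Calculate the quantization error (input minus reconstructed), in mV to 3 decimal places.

-0.200 mV

Step size: 2.56 V ÷ 2^11 = 1.250 mV.
Scaled input = 997.8400 LSBs, so code = 998.
Reconstructed: 1.2475 V.
Difference: -0.0002 V → -0.200 mV.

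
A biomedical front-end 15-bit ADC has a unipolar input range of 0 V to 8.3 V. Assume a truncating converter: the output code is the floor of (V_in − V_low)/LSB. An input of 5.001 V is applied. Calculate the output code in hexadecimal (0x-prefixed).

code 0x4D1F (decimal 19743)

Full-scale span = 8.3 V; LSB = 8.3/2^15 = 253.30 µV.
Input sits at 19743.707 steps above V_low.
⌊·⌋(19743.707) = 19743.
In hexadecimal (0x-prefixed): 0x4D1F.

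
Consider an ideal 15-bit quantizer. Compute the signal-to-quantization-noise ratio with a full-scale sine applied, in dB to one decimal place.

SNR ≈ 6.02·N + 1.76 dB = 6.02·15 + 1.76 = 92.06 dB.

92.1 dB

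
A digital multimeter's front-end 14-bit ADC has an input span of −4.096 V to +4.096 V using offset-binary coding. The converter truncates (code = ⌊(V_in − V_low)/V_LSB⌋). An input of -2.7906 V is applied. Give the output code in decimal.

code 2610

Full-scale span = 8.192 V; LSB = 8.192/2^14 = 0.500 mV.
(-2.7906 − (−4.096)) / 0.0005 = 2610.800 LSBs.
Floor → code 2610.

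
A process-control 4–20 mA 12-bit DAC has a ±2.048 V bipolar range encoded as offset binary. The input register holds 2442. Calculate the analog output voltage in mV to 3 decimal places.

394.000 mV

LSB = 4.096 V / 2^12 = 1.000 mV.
V_out = (−2.048) + 2442 × 0.001 V = 0.394 V.
= 394.000 mV.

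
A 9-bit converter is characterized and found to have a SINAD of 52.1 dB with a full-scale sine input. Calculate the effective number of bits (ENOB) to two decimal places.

8.36 bits

ENOB = (SINAD − 1.76) / 6.02 = (52.1 − 1.76)/6.02 = 8.362.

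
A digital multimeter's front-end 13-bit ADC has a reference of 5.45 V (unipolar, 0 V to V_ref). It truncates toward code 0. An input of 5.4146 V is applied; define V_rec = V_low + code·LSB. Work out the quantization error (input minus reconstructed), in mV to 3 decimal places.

0.525 mV

LSB = 5.45/2^13 = 0.665 mV.
Scaled input = 8138.7896 LSBs, so code = 8138.
Reconstructed: 5.4140747 V.
Error = 5.4146 − 5.4140747 = 0.000525293 V = 0.525 mV.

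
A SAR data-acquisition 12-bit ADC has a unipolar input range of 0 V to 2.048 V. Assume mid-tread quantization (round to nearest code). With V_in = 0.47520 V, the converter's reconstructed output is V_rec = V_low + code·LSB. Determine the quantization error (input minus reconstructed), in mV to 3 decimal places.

0.200 mV

Step size: 2.048 V ÷ 2^12 = 0.500 mV.
(V_in − V_low)/LSB = (0.47520 − 0)/0.0005 = 950.4000 → code 950 (round).
Reconstructed: 0.475 V.
Difference: 0.0002 V → 0.200 mV.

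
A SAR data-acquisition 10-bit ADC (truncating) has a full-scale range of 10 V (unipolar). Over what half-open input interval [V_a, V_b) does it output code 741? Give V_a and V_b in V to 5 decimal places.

[7.23633 V, 7.24609 V)

LSB = 10/2^10 = 9.766 mV.
V_a = V_low + 741·LSB = 7.23633 V; V_b = V_low + 742·LSB = 7.24609 V.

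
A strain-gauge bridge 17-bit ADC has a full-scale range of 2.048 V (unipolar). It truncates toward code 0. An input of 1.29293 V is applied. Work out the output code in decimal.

code 82747

With 131072 levels over 2.048 V, one step is 15.62 µV.
(1.29293 − 0) / 1.5625e-05 = 82747.520 LSBs.
So the output code is 82747.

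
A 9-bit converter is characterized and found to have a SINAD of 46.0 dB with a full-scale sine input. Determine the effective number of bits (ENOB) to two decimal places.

7.35 bits

ENOB = (SINAD − 1.76) / 6.02 = (46.0 − 1.76)/6.02 = 7.349.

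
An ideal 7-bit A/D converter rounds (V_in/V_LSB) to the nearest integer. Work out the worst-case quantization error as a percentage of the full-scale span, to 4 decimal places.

Rounding → worst-case error = ½ LSB = V_FS/2^8, so 100/256 = 0.390625 % of full scale.

0.3906 %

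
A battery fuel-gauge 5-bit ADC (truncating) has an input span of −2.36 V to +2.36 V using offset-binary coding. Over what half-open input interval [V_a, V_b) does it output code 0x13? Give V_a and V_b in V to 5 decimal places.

[0.44250 V, 0.59000 V)

LSB = 4.72/2^5 = 147.500 mV.
Code 0x13 = 19 decimal.
V_a = V_low + 19·LSB = 0.4425 V; V_b = V_low + 20·LSB = 0.59 V.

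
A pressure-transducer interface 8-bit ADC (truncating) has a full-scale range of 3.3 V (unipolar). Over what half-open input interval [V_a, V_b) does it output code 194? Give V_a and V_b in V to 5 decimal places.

[2.50078 V, 2.51367 V)

LSB = 3.3/2^8 = 12.891 mV.
V_a = V_low + 194·LSB = 2.50078 V; V_b = V_low + 195·LSB = 2.51367 V.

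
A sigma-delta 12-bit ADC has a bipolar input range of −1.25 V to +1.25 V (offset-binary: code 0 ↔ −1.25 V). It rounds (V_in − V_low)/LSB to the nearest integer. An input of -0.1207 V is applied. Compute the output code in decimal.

code 1850

Full-scale span = 2.5 V; LSB = 2.5/2^12 = 0.610 mV.
(V_in − V_low)/LSB = (-0.1207 − (−1.25)) / 0.000610352 = 1850.245.
round(1850.245) = 1850.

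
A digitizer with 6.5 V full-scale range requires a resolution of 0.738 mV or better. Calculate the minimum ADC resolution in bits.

Number of steps required ≥ 6.5 V / 0.738 mV = 8807.59.
Need 2^N ≥ 8807.59; 2^13 = 8192, 2^14 = 16384.
Minimum N = 14.

14 bits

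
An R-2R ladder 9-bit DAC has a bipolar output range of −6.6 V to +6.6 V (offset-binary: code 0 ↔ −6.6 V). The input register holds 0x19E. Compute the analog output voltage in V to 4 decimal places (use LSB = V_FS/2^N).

4.0734 V

LSB = 13.2 V / 2^9 = 25.781 mV.
Code 0x19E = 414 decimal.
V_out = (−6.6) + 414 × 0.0257812 V = 4.07344 V.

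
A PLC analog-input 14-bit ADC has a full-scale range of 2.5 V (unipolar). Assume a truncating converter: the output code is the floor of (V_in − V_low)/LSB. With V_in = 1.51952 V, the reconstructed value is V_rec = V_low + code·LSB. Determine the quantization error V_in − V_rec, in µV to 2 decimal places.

Step size: 2.5 V ÷ 2^14 = 152.59 µV.
(V_in − V_low)/LSB = (1.51952 − 0)/0.000152588 = 9958.3263 → code 9958 (floor).
Code 9958 maps back to 0 + 9958×0.000152588 V = 1.5194702 V.
Difference: 4.97852e-05 V → 49.79 µV.

49.79 µV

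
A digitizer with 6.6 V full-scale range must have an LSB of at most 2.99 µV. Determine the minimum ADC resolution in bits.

Number of steps required ≥ 6.6 V / 2.99 µV = 2207357.86.
Need 2^N ≥ 2207357.86; 2^21 = 2097152, 2^22 = 4194304.
Minimum N = 22.

22 bits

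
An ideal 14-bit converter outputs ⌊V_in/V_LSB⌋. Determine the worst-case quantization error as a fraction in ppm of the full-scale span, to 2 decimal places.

Truncating → worst-case error = 1 LSB = V_FS/2^14, so 1e+06/16384 = 61.0352 ppm of full scale.

61.04 ppm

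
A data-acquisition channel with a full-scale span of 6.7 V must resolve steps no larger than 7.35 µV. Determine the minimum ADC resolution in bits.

Number of steps required ≥ 6.7 V / 7.35 µV = 911564.63.
Need 2^N ≥ 911564.63; 2^19 = 524288, 2^20 = 1048576.
Minimum N = 20.

20 bits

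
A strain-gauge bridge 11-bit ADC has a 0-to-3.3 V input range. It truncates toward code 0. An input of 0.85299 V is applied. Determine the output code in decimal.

With 2048 levels over 3.3 V, one step is 1.611 mV.
(V_in − V_low)/LSB = (0.85299 − 0) / 0.00161133 = 529.371.
⌊·⌋(529.371) = 529.

code 529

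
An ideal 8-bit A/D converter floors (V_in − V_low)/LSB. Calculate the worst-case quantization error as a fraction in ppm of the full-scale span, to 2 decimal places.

3906.25 ppm

Truncating → worst-case error = 1 LSB = V_FS/2^8, so 1e+06/256 = 3906.25 ppm of full scale.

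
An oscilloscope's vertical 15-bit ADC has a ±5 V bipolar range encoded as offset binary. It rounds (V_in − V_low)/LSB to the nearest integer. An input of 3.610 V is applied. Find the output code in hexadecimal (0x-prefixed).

code 0x6E35 (decimal 28213)

Full-scale span = 10 V; LSB = 10/2^15 = 305.18 µV.
Input sits at 28213.248 steps above V_low.
round(28213.248) = 28213.
In hexadecimal (0x-prefixed): 0x6E35.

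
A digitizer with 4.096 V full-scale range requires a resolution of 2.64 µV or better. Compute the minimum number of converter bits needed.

Number of steps required ≥ 4.096 V / 2.64 µV = 1551515.15.
Need 2^N ≥ 1551515.15; 2^20 = 1048576, 2^21 = 2097152.
Minimum N = 21.

21 bits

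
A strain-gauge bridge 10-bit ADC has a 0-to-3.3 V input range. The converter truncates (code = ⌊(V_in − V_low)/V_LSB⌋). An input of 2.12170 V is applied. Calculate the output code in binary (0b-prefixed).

code 0b1010010010 (decimal 658)

Full-scale span = 3.3 V; LSB = 3.3/2^10 = 3.223 mV.
Input sits at 658.370 steps above V_low.
So the output code is 658.
In binary (0b-prefixed): 0b1010010010.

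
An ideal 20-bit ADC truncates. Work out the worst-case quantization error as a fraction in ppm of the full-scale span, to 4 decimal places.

0.9537 ppm

Truncating → worst-case error = 1 LSB = V_FS/2^20, so 1e+06/1048576 = 0.953674 ppm of full scale.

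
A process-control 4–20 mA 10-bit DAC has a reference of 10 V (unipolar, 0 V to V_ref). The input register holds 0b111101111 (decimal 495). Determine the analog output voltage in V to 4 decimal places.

4.8340 V

LSB = 10 V / 2^10 = 9.766 mV.
Code 0b111101111 = 495 decimal.
V_out = 0 + 495 × 0.00976562 V = 4.83398 V.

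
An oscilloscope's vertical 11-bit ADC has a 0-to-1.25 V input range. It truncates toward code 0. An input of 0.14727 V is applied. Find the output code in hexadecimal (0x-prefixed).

Full-scale span = 1.25 V; LSB = 1.25/2^11 = 0.610 mV.
(0.14727 − 0) / 0.000610352 = 241.287 LSBs.
So the output code is 241.
In hexadecimal (0x-prefixed): 0xF1.

code 0xF1 (decimal 241)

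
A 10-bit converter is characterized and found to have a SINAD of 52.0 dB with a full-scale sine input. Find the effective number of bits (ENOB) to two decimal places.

ENOB = (SINAD − 1.76) / 6.02 = (52.0 − 1.76)/6.02 = 8.346.

8.35 bits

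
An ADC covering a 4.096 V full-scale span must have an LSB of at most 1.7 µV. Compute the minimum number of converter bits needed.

22 bits

Number of steps required ≥ 4.096 V / 1.7 µV = 2409411.76.
Need 2^N ≥ 2409411.76; 2^21 = 2097152, 2^22 = 4194304.
Minimum N = 22.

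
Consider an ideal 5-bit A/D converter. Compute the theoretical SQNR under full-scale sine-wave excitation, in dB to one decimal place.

SNR ≈ 6.02·N + 1.76 dB = 6.02·5 + 1.76 = 31.86 dB.

31.9 dB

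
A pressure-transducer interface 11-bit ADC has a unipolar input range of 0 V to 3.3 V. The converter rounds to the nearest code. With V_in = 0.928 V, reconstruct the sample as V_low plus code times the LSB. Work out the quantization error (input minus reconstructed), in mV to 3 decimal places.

LSB = 3.3/2^11 = 1.611 mV.
(V_in − V_low)/LSB = (0.928 − 0)/0.00161133 = 575.9224 → code 576 (round).
V_rec = 0 + 576·0.00161133 = 0.928125 V.
V_in − V_rec = -0.000125 V = -0.125 mV.

-0.125 mV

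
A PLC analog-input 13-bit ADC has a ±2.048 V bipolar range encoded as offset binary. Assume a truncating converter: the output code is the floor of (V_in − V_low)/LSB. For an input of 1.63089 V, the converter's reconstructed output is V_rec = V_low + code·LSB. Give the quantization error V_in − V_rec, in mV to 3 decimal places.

0.390 mV

Step size: 4.096 V ÷ 2^13 = 0.500 mV.
Scaled input = 7357.7800 LSBs, so code = 7357.
V_rec = (−2.048) + 7357·0.0005 = 1.6305 V.
V_in − V_rec = 0.00039 V = 0.390 mV.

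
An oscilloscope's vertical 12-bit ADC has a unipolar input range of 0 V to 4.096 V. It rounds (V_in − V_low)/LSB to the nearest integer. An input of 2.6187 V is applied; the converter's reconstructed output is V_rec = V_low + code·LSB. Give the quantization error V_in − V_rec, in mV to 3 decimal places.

LSB = 4.096/2^12 = 1.000 mV.
(V_in − V_low)/LSB = (2.6187 − 0)/0.001 = 2618.7000 → code 2619 (round).
Code 2619 maps back to 0 + 2619×0.001 V = 2.619 V.
Error = 2.6187 − 2.619 = -0.0003 V = -0.300 mV.

-0.300 mV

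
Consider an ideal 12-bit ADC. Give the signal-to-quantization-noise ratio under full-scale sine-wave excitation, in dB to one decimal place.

SNR ≈ 6.02·N + 1.76 dB = 6.02·12 + 1.76 = 74.00 dB.

74.0 dB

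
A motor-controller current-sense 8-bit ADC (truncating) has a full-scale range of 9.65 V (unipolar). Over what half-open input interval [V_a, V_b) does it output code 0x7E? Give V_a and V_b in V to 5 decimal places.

[4.74961 V, 4.78730 V)

LSB = 9.65/2^8 = 37.695 mV.
Code 0x7E = 126 decimal.
V_a = V_low + 126·LSB = 4.74961 V; V_b = V_low + 127·LSB = 4.7873 V.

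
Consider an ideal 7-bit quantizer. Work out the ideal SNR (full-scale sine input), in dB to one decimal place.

43.9 dB

SNR ≈ 6.02·N + 1.76 dB = 6.02·7 + 1.76 = 43.90 dB.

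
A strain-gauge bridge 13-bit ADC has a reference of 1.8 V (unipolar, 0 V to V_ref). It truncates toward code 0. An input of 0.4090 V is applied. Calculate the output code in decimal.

code 1861

With 8192 levels over 1.8 V, one step is 219.73 µV.
(0.4090 − 0) / 0.000219727 = 1861.404 LSBs.
Floor → code 1861.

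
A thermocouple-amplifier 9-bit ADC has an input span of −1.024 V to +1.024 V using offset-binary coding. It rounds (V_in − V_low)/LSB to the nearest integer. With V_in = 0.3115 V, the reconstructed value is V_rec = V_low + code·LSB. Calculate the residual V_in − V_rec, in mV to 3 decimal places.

-0.500 mV

Step size: 2.048 V ÷ 2^9 = 4.000 mV.
(0.3115 − (−1.024))/0.004 = 333.8750; round gives code 334.
Reconstructed: 0.312 V.
Error = 0.3115 − 0.312 = -0.0005 V = -0.500 mV.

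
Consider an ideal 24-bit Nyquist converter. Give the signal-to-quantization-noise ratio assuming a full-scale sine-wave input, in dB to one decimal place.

SNR ≈ 6.02·N + 1.76 dB = 6.02·24 + 1.76 = 146.24 dB.

146.2 dB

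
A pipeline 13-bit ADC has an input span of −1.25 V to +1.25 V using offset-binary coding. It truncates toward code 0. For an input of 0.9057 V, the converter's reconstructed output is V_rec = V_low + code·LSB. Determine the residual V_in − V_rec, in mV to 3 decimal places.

0.243 mV

LSB = 2.5/2^13 = 305.18 µV.
Scaled input = 7063.7978 LSBs, so code = 7063.
V_rec = (−1.25) + 7063·0.000305176 = 0.90545654 V.
Difference: 0.000243457 V → 0.243 mV.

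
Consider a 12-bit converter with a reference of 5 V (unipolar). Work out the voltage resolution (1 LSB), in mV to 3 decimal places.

Full-scale span = 5 V.
LSB = 5 / 2^12 = 5 / 4096 = 0.0012207 V = 1.221 mV.

1.221 mV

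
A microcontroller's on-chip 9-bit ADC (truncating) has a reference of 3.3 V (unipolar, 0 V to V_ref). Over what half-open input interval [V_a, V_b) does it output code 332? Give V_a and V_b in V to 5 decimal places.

LSB = 3.3/2^9 = 6.445 mV.
V_a = V_low + 332·LSB = 2.13984 V; V_b = V_low + 333·LSB = 2.14629 V.

[2.13984 V, 2.14629 V)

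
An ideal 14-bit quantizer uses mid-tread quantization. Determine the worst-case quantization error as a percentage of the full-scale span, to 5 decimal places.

0.00305 %

Rounding → worst-case error = ½ LSB = V_FS/2^15, so 100/32768 = 0.00305176 % of full scale.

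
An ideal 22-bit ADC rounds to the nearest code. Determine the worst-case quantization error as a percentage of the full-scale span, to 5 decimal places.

0.00001 %

Rounding → worst-case error = ½ LSB = V_FS/2^23, so 100/8388608 = 1.19209e-05 % of full scale.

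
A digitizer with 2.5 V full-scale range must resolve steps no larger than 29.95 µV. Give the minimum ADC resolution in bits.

Number of steps required ≥ 2.5 V / 29.95 µV = 83472.45.
Need 2^N ≥ 83472.45; 2^16 = 65536, 2^17 = 131072.
Minimum N = 17.

17 bits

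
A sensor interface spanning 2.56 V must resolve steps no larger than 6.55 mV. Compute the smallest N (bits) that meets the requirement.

Number of steps required ≥ 2.56 V / 6.55 mV = 390.84.
Need 2^N ≥ 390.84; 2^8 = 256, 2^9 = 512.
Minimum N = 9.

9 bits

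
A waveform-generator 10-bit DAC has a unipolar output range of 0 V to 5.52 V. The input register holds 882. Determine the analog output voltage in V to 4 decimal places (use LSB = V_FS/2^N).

LSB = 5.52 V / 2^10 = 5.391 mV.
V_out = 0 + 882 × 0.00539062 V = 4.75453 V.

4.7545 V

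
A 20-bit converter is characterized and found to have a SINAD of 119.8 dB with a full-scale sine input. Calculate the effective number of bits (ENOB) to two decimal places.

ENOB = (SINAD − 1.76) / 6.02 = (119.8 − 1.76)/6.02 = 19.608.

19.61 bits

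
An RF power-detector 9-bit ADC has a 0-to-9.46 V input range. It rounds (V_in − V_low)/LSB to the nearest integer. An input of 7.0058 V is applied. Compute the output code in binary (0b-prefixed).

code 0b101111011 (decimal 379)

Full-scale span = 9.46 V; LSB = 9.46/2^9 = 18.477 mV.
(7.0058 − 0) / 0.0184766 = 379.172 LSBs.
round(379.172) = 379.
In binary (0b-prefixed): 0b101111011.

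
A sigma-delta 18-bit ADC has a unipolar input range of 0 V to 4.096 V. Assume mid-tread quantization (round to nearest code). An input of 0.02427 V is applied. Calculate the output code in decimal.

LSB = 4.096 V / 262144 = 15.62 µV.
(V_in − V_low)/LSB = (0.02427 − 0) / 1.5625e-05 = 1553.280.
So the output code is 1553.

code 1553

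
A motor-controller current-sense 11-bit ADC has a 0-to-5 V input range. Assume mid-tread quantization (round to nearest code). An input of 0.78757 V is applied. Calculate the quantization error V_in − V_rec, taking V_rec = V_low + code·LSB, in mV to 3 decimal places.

One LSB is 5 V / 2048 = 2.441 mV.
(0.78757 − 0)/0.00244141 = 322.5887; round gives code 323.
V_rec = 0 + 323·0.00244141 = 0.78857422 V.
Error = 0.78757 − 0.78857422 = -0.00100422 V = -1.004 mV.

-1.004 mV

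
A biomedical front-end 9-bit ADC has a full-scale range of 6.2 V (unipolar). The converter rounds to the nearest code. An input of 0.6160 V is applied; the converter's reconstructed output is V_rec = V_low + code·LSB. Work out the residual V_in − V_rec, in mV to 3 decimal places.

Step size: 6.2 V ÷ 2^9 = 12.109 mV.
(V_in − V_low)/LSB = (0.6160 − 0)/0.0121094 = 50.8697 → code 51 (round).
Code 51 maps back to 0 + 51×0.0121094 V = 0.61757812 V.
Error = 0.6160 − 0.61757812 = -0.00157813 V = -1.578 mV.

-1.578 mV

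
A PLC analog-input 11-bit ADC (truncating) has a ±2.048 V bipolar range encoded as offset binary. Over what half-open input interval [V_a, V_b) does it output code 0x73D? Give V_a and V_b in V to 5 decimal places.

LSB = 4.096/2^11 = 2.000 mV.
Code 0x73D = 1853 decimal.
V_a = V_low + 1853·LSB = 1.658 V; V_b = V_low + 1854·LSB = 1.66 V.

[1.65800 V, 1.66000 V)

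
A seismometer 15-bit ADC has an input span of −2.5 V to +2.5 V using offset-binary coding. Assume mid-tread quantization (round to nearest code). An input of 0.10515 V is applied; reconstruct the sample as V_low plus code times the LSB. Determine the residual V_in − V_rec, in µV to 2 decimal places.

Step size: 5 V ÷ 2^15 = 152.59 µV.
Scaled input = 17073.1110 LSBs, so code = 17073.
V_rec = (−2.5) + 17073·0.000152588 = 0.10513306 V.
Error = 0.10515 − 0.10513306 = 1.69434e-05 V = 16.94 µV.

16.94 µV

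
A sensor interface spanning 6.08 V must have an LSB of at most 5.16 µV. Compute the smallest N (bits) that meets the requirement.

21 bits

Number of steps required ≥ 6.08 V / 5.16 µV = 1178294.57.
Need 2^N ≥ 1178294.57; 2^20 = 1048576, 2^21 = 2097152.
Minimum N = 21.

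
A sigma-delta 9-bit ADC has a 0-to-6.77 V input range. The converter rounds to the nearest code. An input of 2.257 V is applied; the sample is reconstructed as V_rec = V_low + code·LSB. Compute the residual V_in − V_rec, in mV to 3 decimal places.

-4.074 mV

Step size: 6.77 V ÷ 2^9 = 13.223 mV.
(V_in − V_low)/LSB = (2.257 − 0)/0.0132227 = 170.6919 → code 171 (round).
Code 171 maps back to 0 + 171×0.0132227 V = 2.2610742 V.
Difference: -0.00407422 V → -4.074 mV.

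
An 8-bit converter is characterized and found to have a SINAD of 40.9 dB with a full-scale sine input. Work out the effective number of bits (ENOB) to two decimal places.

6.50 bits

ENOB = (SINAD − 1.76) / 6.02 = (40.9 − 1.76)/6.02 = 6.502.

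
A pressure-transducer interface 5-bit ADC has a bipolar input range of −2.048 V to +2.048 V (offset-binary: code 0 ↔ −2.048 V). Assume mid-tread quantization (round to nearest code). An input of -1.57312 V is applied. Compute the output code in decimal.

code 4

LSB = 4.096 V / 32 = 128.000 mV.
Input sits at 3.710 steps above V_low.
Round → code 4.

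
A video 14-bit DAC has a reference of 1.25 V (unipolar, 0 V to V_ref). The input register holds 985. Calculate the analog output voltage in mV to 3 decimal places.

75.150 mV

LSB = 1.25 V / 2^14 = 76.29 µV.
V_out = 0 + 985 × 7.62939e-05 V = 0.0751495 V.
= 75.150 mV.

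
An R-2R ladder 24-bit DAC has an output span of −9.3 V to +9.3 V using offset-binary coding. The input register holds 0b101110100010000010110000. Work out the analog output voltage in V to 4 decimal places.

LSB = 18.6 V / 2^24 = 1.11 µV.
Code 0b101110100010000010110000 = 12198064 decimal.
V_out = (−9.3) + 12198064 × 1.10865e-06 V = 4.22334 V.

4.2233 V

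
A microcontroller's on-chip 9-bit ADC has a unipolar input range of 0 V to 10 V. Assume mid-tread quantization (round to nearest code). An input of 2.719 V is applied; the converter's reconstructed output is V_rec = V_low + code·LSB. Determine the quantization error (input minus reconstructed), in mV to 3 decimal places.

4.156 mV

Step size: 10 V ÷ 2^9 = 19.531 mV.
Scaled input = 139.2128 LSBs, so code = 139.
Code 139 maps back to 0 + 139×0.0195312 V = 2.7148438 V.
Error = 2.719 − 2.7148438 = 0.00415625 V = 4.156 mV.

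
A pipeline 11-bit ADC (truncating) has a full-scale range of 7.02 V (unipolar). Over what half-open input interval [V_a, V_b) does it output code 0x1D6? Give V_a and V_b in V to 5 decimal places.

LSB = 7.02/2^11 = 3.428 mV.
Code 0x1D6 = 470 decimal.
V_a = V_low + 470·LSB = 1.61104 V; V_b = V_low + 471·LSB = 1.61446 V.

[1.61104 V, 1.61446 V)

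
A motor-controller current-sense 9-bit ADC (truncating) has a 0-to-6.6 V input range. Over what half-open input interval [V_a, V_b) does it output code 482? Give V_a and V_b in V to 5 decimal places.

[6.21328 V, 6.22617 V)

LSB = 6.6/2^9 = 12.891 mV.
V_a = V_low + 482·LSB = 6.21328 V; V_b = V_low + 483·LSB = 6.22617 V.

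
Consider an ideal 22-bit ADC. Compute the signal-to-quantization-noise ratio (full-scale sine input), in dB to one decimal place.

134.2 dB

SNR ≈ 6.02·N + 1.76 dB = 6.02·22 + 1.76 = 134.20 dB.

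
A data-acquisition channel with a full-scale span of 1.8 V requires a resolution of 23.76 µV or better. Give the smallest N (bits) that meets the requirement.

17 bits

Number of steps required ≥ 1.8 V / 23.76 µV = 75757.58.
Need 2^N ≥ 75757.58; 2^16 = 65536, 2^17 = 131072.
Minimum N = 17.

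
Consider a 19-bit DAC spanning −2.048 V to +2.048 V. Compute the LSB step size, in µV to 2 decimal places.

7.81 µV

Full-scale span = 4.096 V.
LSB = 4.096 / 2^19 = 4.096 / 524288 = 7.8125e-06 V = 7.81 µV.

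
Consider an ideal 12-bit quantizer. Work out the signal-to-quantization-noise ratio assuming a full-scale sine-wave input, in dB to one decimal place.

SNR ≈ 6.02·N + 1.76 dB = 6.02·12 + 1.76 = 74.00 dB.

74.0 dB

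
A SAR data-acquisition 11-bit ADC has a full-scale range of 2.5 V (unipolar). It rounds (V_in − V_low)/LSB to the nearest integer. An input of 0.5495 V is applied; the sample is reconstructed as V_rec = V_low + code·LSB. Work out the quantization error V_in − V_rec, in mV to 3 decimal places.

0.184 mV

Step size: 2.5 V ÷ 2^11 = 1.221 mV.
Scaled input = 450.1504 LSBs, so code = 450.
Reconstructed: 0.54931641 V.
V_in − V_rec = 0.000183594 V = 0.184 mV.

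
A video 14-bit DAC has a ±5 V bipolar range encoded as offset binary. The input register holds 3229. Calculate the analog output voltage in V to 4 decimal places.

-3.0292 V

LSB = 10 V / 2^14 = 0.610 mV.
V_out = (−5) + 3229 × 0.000610352 V = -3.02917 V.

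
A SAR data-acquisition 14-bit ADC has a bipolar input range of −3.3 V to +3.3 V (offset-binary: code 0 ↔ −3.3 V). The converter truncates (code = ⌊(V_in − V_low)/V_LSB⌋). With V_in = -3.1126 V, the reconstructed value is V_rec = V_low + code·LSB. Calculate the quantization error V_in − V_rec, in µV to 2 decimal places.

One LSB is 6.6 V / 16384 = 402.83 µV.
Scaled input = 465.2063 LSBs, so code = 465.
V_rec = (−3.3) + 465·0.000402832 = -3.1126831 V.
Error = -3.1126 − (−3.1126831) = 8.31055e-05 V = 83.11 µV.

83.11 µV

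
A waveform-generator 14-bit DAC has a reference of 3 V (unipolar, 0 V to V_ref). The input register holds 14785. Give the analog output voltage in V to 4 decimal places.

2.7072 V

LSB = 3 V / 2^14 = 183.11 µV.
V_out = 0 + 14785 × 0.000183105 V = 2.70721 V.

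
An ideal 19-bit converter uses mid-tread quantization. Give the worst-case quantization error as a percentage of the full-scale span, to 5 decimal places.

0.00010 %

Rounding → worst-case error = ½ LSB = V_FS/2^20, so 100/1048576 = 9.53674e-05 % of full scale.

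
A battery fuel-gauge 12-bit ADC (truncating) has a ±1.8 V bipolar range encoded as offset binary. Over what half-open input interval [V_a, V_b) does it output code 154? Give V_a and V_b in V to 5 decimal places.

LSB = 3.6/2^12 = 0.879 mV.
V_a = V_low + 154·LSB = -1.66465 V; V_b = V_low + 155·LSB = -1.66377 V.

[-1.66465 V, -1.66377 V)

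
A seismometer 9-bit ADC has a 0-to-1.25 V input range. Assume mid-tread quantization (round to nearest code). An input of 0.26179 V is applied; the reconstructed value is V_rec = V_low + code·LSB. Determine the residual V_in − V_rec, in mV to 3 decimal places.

LSB = 1.25/2^9 = 2.441 mV.
(0.26179 − 0)/0.00244141 = 107.2292; round gives code 107.
Reconstructed: 0.26123047 V.
Difference: 0.000559531 V → 0.560 mV.

0.560 mV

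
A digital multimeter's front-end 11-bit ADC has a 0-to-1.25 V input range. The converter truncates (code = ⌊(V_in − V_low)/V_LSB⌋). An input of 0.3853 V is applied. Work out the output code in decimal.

code 631

LSB = 1.25 V / 2048 = 0.610 mV.
Input sits at 631.276 steps above V_low.
Floor → code 631.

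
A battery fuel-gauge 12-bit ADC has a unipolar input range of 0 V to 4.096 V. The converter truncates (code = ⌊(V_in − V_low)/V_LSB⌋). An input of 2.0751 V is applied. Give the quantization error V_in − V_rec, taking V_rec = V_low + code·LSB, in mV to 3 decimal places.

One LSB is 4.096 V / 4096 = 1.000 mV.
(2.0751 − 0)/0.001 = 2075.1000; ⌊·⌋ gives code 2075.
Reconstructed: 2.075 V.
Difference: 0.0001 V → 0.100 mV.

0.100 mV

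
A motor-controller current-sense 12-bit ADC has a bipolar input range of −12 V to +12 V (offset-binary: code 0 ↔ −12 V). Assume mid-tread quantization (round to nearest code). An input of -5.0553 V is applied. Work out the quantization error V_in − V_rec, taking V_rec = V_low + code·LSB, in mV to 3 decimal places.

Step size: 24 V ÷ 2^12 = 5.859 mV.
(-5.0553 − (−12))/0.00585938 = 1185.2288; round gives code 1185.
V_rec = (−12) + 1185·0.00585938 = -5.0566406 V.
Difference: 0.00134063 V → 1.341 mV.

1.341 mV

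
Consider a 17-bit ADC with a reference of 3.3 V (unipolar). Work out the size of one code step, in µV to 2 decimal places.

Full-scale span = 3.3 V.
LSB = 3.3 / 2^17 = 3.3 / 131072 = 2.5177e-05 V = 25.18 µV.

25.18 µV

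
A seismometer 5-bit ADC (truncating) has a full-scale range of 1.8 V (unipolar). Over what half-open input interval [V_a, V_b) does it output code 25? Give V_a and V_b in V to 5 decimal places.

LSB = 1.8/2^5 = 56.250 mV.
V_a = V_low + 25·LSB = 1.40625 V; V_b = V_low + 26·LSB = 1.4625 V.

[1.40625 V, 1.46250 V)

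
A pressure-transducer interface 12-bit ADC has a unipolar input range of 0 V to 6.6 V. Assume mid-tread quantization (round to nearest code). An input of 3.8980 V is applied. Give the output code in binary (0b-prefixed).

code 0b100101110011 (decimal 2419)

LSB = 6.6 V / 4096 = 1.611 mV.
(V_in − V_low)/LSB = (3.8980 − 0) / 0.00161133 = 2419.122.
Round → code 2419.
In binary (0b-prefixed): 0b100101110011.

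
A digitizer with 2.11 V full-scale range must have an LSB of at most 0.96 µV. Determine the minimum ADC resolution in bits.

22 bits

Number of steps required ≥ 2.11 V / 0.96 µV = 2197916.67.
Need 2^N ≥ 2197916.67; 2^21 = 2097152, 2^22 = 4194304.
Minimum N = 22.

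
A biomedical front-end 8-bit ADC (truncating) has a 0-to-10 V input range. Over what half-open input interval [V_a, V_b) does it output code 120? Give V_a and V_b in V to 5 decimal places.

[4.68750 V, 4.72656 V)

LSB = 10/2^8 = 39.062 mV.
V_a = V_low + 120·LSB = 4.6875 V; V_b = V_low + 121·LSB = 4.72656 V.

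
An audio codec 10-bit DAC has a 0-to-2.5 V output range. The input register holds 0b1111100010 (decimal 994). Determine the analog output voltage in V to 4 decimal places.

2.4268 V

LSB = 2.5 V / 2^10 = 2.441 mV.
Code 0b1111100010 = 994 decimal.
V_out = 0 + 994 × 0.00244141 V = 2.42676 V.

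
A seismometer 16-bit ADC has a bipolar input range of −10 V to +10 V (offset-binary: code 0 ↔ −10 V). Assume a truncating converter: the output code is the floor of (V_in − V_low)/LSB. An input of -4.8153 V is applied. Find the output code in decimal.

LSB = 20 V / 65536 = 305.18 µV.
Input sits at 16989.225 steps above V_low.
So the output code is 16989.

code 16989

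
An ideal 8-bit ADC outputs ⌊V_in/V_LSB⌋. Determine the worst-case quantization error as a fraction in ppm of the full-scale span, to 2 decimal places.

3906.25 ppm

Truncating → worst-case error = 1 LSB = V_FS/2^8, so 1e+06/256 = 3906.25 ppm of full scale.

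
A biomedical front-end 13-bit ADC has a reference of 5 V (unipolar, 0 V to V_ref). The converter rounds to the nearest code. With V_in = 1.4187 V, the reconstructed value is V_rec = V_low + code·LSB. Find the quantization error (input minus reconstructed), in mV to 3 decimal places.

One LSB is 5 V / 8192 = 0.610 mV.
Scaled input = 2324.3981 LSBs, so code = 2324.
Reconstructed: 1.418457 V.
Difference: 0.000242969 V → 0.243 mV.

0.243 mV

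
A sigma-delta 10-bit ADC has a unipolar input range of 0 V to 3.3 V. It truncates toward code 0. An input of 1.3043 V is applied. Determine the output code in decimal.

code 404

Full-scale span = 3.3 V; LSB = 3.3/2^10 = 3.223 mV.
Input sits at 404.728 steps above V_low.
⌊·⌋(404.728) = 404.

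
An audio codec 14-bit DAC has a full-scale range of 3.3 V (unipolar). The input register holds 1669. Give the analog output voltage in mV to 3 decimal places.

LSB = 3.3 V / 2^14 = 201.42 µV.
V_out = 0 + 1669 × 0.000201416 V = 0.336163 V.
= 336.163 mV.

336.163 mV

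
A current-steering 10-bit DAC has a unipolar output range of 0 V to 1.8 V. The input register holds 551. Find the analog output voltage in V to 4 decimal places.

0.9686 V

LSB = 1.8 V / 2^10 = 1.758 mV.
V_out = 0 + 551 × 0.00175781 V = 0.968555 V.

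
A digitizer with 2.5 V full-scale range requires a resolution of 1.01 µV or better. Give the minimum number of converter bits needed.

Number of steps required ≥ 2.5 V / 1.01 µV = 2475247.52.
Need 2^N ≥ 2475247.52; 2^21 = 2097152, 2^22 = 4194304.
Minimum N = 22.

22 bits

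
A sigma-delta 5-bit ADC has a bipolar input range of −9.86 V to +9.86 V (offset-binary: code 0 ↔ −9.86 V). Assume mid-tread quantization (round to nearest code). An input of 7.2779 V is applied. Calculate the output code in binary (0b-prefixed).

With 32 levels over 19.72 V, one step is 0.6162 V.
(7.2779 − (−9.86)) / 0.61625 = 27.810 LSBs.
Round → code 28.
In binary (0b-prefixed): 0b11100.

code 0b11100 (decimal 28)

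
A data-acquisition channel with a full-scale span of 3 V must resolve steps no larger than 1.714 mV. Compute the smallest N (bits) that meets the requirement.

Number of steps required ≥ 3 V / 1.714 mV = 1750.29.
Need 2^N ≥ 1750.29; 2^10 = 1024, 2^11 = 2048.
Minimum N = 11.

11 bits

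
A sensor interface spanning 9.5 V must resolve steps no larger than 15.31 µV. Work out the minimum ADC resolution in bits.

Number of steps required ≥ 9.5 V / 15.31 µV = 620509.47.
Need 2^N ≥ 620509.47; 2^19 = 524288, 2^20 = 1048576.
Minimum N = 20.

20 bits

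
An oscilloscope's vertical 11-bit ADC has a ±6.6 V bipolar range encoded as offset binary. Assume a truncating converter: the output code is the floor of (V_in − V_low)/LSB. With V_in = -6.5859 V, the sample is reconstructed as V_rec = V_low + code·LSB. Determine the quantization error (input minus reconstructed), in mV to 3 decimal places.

1.209 mV

Step size: 13.2 V ÷ 2^11 = 6.445 mV.
(-6.5859 − (−6.6))/0.00644531 = 2.1876; ⌊·⌋ gives code 2.
Code 2 maps back to (−6.6) + 2×0.00644531 V = -6.5871094 V.
Difference: 0.00120937 V → 1.209 mV.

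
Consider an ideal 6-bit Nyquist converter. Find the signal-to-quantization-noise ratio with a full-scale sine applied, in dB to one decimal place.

SNR ≈ 6.02·N + 1.76 dB = 6.02·6 + 1.76 = 37.88 dB.

37.9 dB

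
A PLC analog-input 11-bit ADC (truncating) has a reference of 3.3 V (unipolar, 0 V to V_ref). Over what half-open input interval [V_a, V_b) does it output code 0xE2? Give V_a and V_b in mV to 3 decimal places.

LSB = 3.3/2^11 = 1.611 mV.
Code 0xE2 = 226 decimal.
V_a = V_low + 226·LSB = 0.36416 V; V_b = V_low + 227·LSB = 0.365771 V.

[364.160 mV, 365.771 mV)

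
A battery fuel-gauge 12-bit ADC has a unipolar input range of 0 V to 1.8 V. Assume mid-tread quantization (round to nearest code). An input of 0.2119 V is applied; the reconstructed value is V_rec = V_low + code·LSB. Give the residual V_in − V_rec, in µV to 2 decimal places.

83.59 µV

Step size: 1.8 V ÷ 2^12 = 439.45 µV.
Scaled input = 482.1902 LSBs, so code = 482.
Reconstructed: 0.21181641 V.
Error = 0.2119 − 0.21181641 = 8.35937e-05 V = 83.59 µV.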